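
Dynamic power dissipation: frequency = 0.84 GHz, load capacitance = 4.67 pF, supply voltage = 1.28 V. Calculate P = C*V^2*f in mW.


Step 1: V^2 = 1.28^2 = 1.6384 V^2
Step 2: P = C*V^2*f = 4.67e-12 F * 1.6384 * 0.84e9 Hz
Step 3: P = 6.42711552e-03 W
Step 4: P = 6.427 mW

6.427


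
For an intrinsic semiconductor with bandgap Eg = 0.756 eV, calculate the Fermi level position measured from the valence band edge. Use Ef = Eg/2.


Step 1: For an intrinsic semiconductor, the Fermi level sits at midgap.
Step 2: Ef = Eg / 2 = 0.756 / 2 = 0.378 eV

0.378


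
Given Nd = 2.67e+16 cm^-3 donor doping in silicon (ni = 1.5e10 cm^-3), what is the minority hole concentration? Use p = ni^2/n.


Step 1: Since Nd >> ni, n ≈ Nd = 2.67e+16 cm^-3
Step 2: p = ni^2 / n = (1.5e10)^2 / 2.67e+16
Step 3: p = 2.25e20 / 2.67e+16 = 8.43e+03 cm^-3

8.43e+03


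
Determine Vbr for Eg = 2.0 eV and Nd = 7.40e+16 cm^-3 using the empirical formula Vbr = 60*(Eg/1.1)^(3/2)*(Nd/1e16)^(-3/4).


Step 1: Eg/1.1 = 2.0/1.1 = 1.818182
Step 2: (Eg/1.1)^1.5 = 1.818182^1.5 = 2.451636
Step 3: (Nd/1e16)^(-0.75) = (7.4)^(-0.75) = 0.222883
Step 4: Vbr = 60 * 2.451636 * 0.222883 = 32.8 V

32.8


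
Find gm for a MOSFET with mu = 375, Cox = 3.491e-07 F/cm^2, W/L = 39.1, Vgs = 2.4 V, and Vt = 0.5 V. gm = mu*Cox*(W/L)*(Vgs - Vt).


Step 1: Vov = Vgs - Vt = 2.4 - 0.5 = 1.9 V
Step 2: gm = mu * Cox * (W/L) * Vov
Step 3: gm = 375 * 3.491e-07 * 39.1 * 1.9 = 9.73e-03 S

9.73e-03


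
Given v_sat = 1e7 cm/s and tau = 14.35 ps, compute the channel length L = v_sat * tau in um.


Step 1: tau in seconds = 14.35 ps * 1e-12 = 1.4350e-11 s
Step 2: L = v_sat * tau = 1e7 * 1.4350e-11 = 1.4350e-04 cm
Step 3: L in um = 1.4350e-04 * 1e4 = 1.435 um

1.435


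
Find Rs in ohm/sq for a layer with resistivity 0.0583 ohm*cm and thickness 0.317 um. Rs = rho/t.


Step 1: Convert thickness to cm: t = 0.317 um = 3.1700e-05 cm
Step 2: Rs = rho / t = 0.0583 / 3.1700e-05
Step 3: Rs = 1839.1 ohm/sq

1839.1


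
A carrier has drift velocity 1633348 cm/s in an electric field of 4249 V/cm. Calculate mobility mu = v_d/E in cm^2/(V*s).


Step 1: mu = v_d / E
Step 2: mu = 1633348 / 4249
Step 3: mu = 384.41 cm^2/(V*s)

384.41


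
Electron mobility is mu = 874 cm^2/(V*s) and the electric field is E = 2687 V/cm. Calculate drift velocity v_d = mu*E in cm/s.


Step 1: v_d = mu * E
Step 2: v_d = 874 * 2687 = 2348438
Step 3: v_d = 2.35e+06 cm/s

2.35e+06


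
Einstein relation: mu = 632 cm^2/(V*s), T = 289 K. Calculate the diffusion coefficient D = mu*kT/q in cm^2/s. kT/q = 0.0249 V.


Step 1: D = mu * (kT/q)
Step 2: D = 632 * 0.0249
Step 3: D = 15.74 cm^2/s

15.74


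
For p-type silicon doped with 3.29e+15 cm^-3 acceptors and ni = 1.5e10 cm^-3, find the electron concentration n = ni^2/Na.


Step 1: Majority hole concentration p ≈ Na = 3.29e+15 cm^-3
Step 2: n = ni^2 / Na = (1.5e10)^2 / 3.29e+15
Step 3: n = 6.84e+04 cm^-3

6.84e+04


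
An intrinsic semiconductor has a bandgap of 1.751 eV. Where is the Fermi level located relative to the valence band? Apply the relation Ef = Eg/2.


Step 1: For an intrinsic semiconductor, the Fermi level sits at midgap.
Step 2: Ef = Eg / 2 = 1.751 / 2 = 0.8755 eV

0.8755


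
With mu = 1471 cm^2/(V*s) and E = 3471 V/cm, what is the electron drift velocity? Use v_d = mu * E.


Step 1: v_d = mu * E
Step 2: v_d = 1471 * 3471 = 5105841
Step 3: v_d = 5.11e+06 cm/s

5.11e+06


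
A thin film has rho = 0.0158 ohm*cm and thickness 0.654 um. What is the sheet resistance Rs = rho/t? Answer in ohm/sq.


Step 1: Convert thickness to cm: t = 0.654 um = 6.5400e-05 cm
Step 2: Rs = rho / t = 0.0158 / 6.5400e-05
Step 3: Rs = 241.6 ohm/sq

241.6


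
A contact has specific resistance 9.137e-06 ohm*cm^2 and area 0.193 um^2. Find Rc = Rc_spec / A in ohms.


Step 1: Convert area to cm^2: 0.193 um^2 = 1.9300e-09 cm^2
Step 2: Rc = Rc_spec / A = 9.137e-06 / 1.9300e-09
Step 3: Rc = 4.73e+03 ohms

4.73e+03


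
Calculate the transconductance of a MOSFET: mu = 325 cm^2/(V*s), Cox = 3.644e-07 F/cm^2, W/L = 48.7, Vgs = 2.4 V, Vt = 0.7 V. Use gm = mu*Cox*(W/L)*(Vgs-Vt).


Step 1: Vov = Vgs - Vt = 2.4 - 0.7 = 1.7 V
Step 2: gm = mu * Cox * (W/L) * Vov
Step 3: gm = 325 * 3.644e-07 * 48.7 * 1.7 = 9.80e-03 S

9.80e-03


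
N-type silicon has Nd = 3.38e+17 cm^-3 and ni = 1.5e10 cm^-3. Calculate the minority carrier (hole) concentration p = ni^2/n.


Step 1: Since Nd >> ni, n ≈ Nd = 3.38e+17 cm^-3
Step 2: p = ni^2 / n = (1.5e10)^2 / 3.38e+17
Step 3: p = 2.25e20 / 3.38e+17 = 6.66e+02 cm^-3

6.66e+02


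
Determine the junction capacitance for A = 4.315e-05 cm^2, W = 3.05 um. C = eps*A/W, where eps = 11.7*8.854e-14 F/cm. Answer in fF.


Step 1: eps_Si = 11.7 * 8.854e-14 = 1.035918e-12 F/cm
Step 2: W in cm = 3.05 * 1e-4 = 3.05e-04 cm
Step 3: C = 1.035918e-12 * 4.315e-05 / 3.05e-04 = 1.465569e-13 F
Step 4: C = 146.56 fF

146.56


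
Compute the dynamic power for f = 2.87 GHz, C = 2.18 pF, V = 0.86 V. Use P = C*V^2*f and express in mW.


Step 1: V^2 = 0.86^2 = 0.7396 V^2
Step 2: P = C*V^2*f = 2.18e-12 F * 0.7396 * 2.87e9 Hz
Step 3: P = 4.62738136e-03 W
Step 4: P = 4.627 mW

4.627


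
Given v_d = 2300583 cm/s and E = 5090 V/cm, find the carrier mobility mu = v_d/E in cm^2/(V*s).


Step 1: mu = v_d / E
Step 2: mu = 2300583 / 5090
Step 3: mu = 451.98 cm^2/(V*s)

451.98


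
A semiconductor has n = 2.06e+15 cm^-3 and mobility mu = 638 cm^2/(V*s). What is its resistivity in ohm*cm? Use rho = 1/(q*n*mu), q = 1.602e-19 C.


Step 1: sigma = q * n * mu = 1.602e-19 * 2.06e+15 * 638 = 2.10548e-01 S/cm
Step 2: rho = 1 / sigma = 1 / 2.10548e-01 = 4.75 ohm*cm

4.75


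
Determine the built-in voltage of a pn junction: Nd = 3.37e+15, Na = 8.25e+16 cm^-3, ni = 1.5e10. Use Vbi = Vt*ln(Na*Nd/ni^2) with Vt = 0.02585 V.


Step 1: Compute Na*Nd/ni^2 = 8.25e+16 * 3.37e+15 / (1.5e10)^2 = 1.2357e+12
Step 2: ln(1.2357e+12) = 27.8427
Step 3: Vbi = 0.02585 * 27.8427 = 0.72 V

0.72


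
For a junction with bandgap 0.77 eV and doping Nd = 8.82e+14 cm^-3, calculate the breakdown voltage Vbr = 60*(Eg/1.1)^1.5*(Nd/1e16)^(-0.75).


Step 1: Eg/1.1 = 0.77/1.1 = 0.700000
Step 2: (Eg/1.1)^1.5 = 0.700000^1.5 = 0.585662
Step 3: (Nd/1e16)^(-0.75) = (0.0882)^(-0.75) = 6.178721
Step 4: Vbr = 60 * 0.585662 * 6.178721 = 217.1 V

217.1


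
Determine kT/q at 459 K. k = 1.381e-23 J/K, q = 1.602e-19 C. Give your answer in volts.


Step 1: kT = 1.381e-23 * 459 = 6.33879e-21 J
Step 2: Vt = kT/q = 6.33879e-21 / 1.602e-19
Step 3: Vt = 0.03957 V

0.03957


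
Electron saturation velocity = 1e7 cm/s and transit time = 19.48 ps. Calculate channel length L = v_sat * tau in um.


Step 1: tau in seconds = 19.48 ps * 1e-12 = 1.9480e-11 s
Step 2: L = v_sat * tau = 1e7 * 1.9480e-11 = 1.9480e-04 cm
Step 3: L in um = 1.9480e-04 * 1e4 = 1.948 um

1.948


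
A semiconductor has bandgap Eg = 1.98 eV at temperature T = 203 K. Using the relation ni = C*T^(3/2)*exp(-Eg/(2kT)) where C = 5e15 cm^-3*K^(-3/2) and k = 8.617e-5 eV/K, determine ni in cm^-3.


Step 1: Compute kT = 8.617e-5 * 203 = 0.01749251 eV
Step 2: Exponent = -Eg/(2kT) = -1.98/(2*0.01749251) = -56.59565
Step 3: T^(3/2) = 203^1.5 = 2892.30
Step 4: ni = 5e15 * 2892.30 * exp(-56.59565) = 3.81e-06 cm^-3

3.81e-06


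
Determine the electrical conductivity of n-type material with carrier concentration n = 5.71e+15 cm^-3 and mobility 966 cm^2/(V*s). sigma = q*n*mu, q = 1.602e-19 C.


Step 1: sigma = q * n * mu
Step 2: sigma = 1.602e-19 * 5.71e+15 * 966
Step 3: sigma = 8.836e-01 S/cm

8.836e-01


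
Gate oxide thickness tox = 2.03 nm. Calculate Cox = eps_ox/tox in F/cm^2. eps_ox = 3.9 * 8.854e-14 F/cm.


Step 1: eps_ox = 3.9 * 8.854e-14 = 3.45306e-13 F/cm
Step 2: tox in cm = 2.03 nm * 1e-7 = 2.0300e-07 cm
Step 3: Cox = 3.45306e-13 / 2.0300e-07 = 1.70e-06 F/cm^2

1.70e-06


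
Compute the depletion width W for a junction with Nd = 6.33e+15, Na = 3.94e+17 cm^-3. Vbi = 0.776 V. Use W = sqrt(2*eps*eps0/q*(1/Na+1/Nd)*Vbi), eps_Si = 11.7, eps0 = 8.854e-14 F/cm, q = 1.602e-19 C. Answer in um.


Step 1: 1/Na + 1/Nd = 1/3.94e+17 + 1/6.33e+15 = 1.60516e-16
Step 2: 2*eps*eps0/q = 2*11.7*8.854e-14/1.602e-19 = 1.293281e+07
Step 3: W^2 = 1.293281e+07 * 1.60516e-16 * 0.776 = 1.61092e-09
Step 4: W = sqrt(1.61092e-09) = 4.014e-05 cm = 0.4014 um

0.4014


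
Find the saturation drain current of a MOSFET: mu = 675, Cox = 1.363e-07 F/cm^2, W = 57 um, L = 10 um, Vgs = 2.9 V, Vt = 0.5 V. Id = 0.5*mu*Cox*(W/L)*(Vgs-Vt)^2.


Step 1: Overdrive voltage Vov = Vgs - Vt = 2.9 - 0.5 = 2.4 V
Step 2: W/L = 57/10 = 5.7
Step 3: Id = 0.5 * 675 * 1.363e-07 * 5.7 * 2.4^2
Step 4: Id = 1.51e-03 A

1.51e-03


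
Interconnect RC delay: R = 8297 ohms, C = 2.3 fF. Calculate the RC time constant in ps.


Step 1: tau = R * C
Step 2: tau = 8297 * 2.3 fF = 8297 * 2.3e-15 F
Step 3: tau = 1.90831e-11 s = 19.0831 ps

19.0831


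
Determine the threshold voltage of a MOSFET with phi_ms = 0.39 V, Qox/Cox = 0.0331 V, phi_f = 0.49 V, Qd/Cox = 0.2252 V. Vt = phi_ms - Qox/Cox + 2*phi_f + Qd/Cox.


Step 1: Vt = phi_ms - Qox/Cox + 2*phi_f + Qd/Cox
Step 2: Vt = 0.39 - 0.0331 + 2*0.49 + 0.2252
Step 3: Vt = 0.39 - 0.0331 + 0.98 + 0.2252
Step 4: Vt = 1.5621 V

1.5621


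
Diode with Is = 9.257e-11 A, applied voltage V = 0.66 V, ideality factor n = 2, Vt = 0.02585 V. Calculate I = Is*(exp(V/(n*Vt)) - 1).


Step 1: V/(n*Vt) = 0.66/(2*0.02585) = 12.7660
Step 2: exp(12.7660) = 3.5011e+05
Step 3: I = 9.257e-11 * (3.5011e+05 - 1) = 3.24e-05 A

3.24e-05


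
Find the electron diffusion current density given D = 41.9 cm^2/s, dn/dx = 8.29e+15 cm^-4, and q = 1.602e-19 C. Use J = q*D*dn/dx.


Step 1: J = q * D * (dn/dx)
Step 2: J = 1.602e-19 * 41.9 * 8.29e+15
Step 3: J = 5.56e-02 A/cm^2

5.56e-02


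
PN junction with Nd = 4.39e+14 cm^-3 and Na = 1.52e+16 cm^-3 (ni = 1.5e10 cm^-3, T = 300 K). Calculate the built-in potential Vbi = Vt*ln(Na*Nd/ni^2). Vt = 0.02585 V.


Step 1: Compute Na*Nd/ni^2 = 1.52e+16 * 4.39e+14 / (1.5e10)^2 = 2.9657e+10
Step 2: ln(2.9657e+10) = 24.1130
Step 3: Vbi = 0.02585 * 24.1130 = 0.623 V

0.623


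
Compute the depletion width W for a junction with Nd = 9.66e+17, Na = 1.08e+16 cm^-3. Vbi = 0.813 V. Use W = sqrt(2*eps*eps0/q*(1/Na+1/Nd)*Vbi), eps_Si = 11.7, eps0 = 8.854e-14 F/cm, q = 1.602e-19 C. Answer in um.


Step 1: 1/Na + 1/Nd = 1/1.08e+16 + 1/9.66e+17 = 9.36278e-17
Step 2: 2*eps*eps0/q = 2*11.7*8.854e-14/1.602e-19 = 1.293281e+07
Step 3: W^2 = 1.293281e+07 * 9.36278e-17 * 0.813 = 9.84438e-10
Step 4: W = sqrt(9.84438e-10) = 3.138e-05 cm = 0.3138 um

0.3138


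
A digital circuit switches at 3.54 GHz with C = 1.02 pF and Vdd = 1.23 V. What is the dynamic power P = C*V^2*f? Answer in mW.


Step 1: V^2 = 1.23^2 = 1.5129 V^2
Step 2: P = C*V^2*f = 1.02e-12 F * 1.5129 * 3.54e9 Hz
Step 3: P = 5.46277932e-03 W
Step 4: P = 5.463 mW

5.463


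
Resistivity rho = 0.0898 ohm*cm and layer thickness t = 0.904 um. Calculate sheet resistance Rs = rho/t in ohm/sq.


Step 1: Convert thickness to cm: t = 0.904 um = 9.0400e-05 cm
Step 2: Rs = rho / t = 0.0898 / 9.0400e-05
Step 3: Rs = 993.4 ohm/sq

993.4


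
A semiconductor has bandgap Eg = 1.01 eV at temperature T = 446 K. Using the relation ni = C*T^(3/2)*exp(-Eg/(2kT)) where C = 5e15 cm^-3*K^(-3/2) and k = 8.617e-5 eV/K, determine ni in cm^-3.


Step 1: Compute kT = 8.617e-5 * 446 = 0.03843182 eV
Step 2: Exponent = -Eg/(2kT) = -1.01/(2*0.03843182) = -13.14015
Step 3: T^(3/2) = 446^1.5 = 9418.95
Step 4: ni = 5e15 * 9418.95 * exp(-13.14015) = 9.25e+13 cm^-3

9.25e+13


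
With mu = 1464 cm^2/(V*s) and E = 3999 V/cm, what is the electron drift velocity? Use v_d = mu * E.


Step 1: v_d = mu * E
Step 2: v_d = 1464 * 3999 = 5854536
Step 3: v_d = 5.85e+06 cm/s

5.85e+06


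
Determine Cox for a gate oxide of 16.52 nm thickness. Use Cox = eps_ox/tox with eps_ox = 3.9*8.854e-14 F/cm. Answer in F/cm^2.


Step 1: eps_ox = 3.9 * 8.854e-14 = 3.45306e-13 F/cm
Step 2: tox in cm = 16.52 nm * 1e-7 = 1.6520e-06 cm
Step 3: Cox = 3.45306e-13 / 1.6520e-06 = 2.09e-07 F/cm^2

2.09e-07


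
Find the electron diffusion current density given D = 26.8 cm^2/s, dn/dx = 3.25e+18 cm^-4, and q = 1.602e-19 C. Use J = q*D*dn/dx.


Step 1: J = q * D * (dn/dx)
Step 2: J = 1.602e-19 * 26.8 * 3.25e+18
Step 3: J = 1.40e+01 A/cm^2

1.40e+01


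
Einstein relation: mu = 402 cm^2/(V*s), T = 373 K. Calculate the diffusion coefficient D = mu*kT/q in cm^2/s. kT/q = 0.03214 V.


Step 1: D = mu * (kT/q)
Step 2: D = 402 * 0.03214
Step 3: D = 12.92 cm^2/s

12.92


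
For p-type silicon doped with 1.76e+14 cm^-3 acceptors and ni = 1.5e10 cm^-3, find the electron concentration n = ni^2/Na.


Step 1: Majority hole concentration p ≈ Na = 1.76e+14 cm^-3
Step 2: n = ni^2 / Na = (1.5e10)^2 / 1.76e+14
Step 3: n = 1.28e+06 cm^-3

1.28e+06


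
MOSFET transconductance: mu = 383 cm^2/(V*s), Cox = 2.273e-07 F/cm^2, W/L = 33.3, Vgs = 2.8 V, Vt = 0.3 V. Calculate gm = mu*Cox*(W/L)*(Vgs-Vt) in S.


Step 1: Vov = Vgs - Vt = 2.8 - 0.3 = 2.5 V
Step 2: gm = mu * Cox * (W/L) * Vov
Step 3: gm = 383 * 2.273e-07 * 33.3 * 2.5 = 7.25e-03 S

7.25e-03


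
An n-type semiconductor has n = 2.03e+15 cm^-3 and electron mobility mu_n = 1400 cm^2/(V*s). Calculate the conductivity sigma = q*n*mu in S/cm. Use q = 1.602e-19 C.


Step 1: sigma = q * n * mu
Step 2: sigma = 1.602e-19 * 2.03e+15 * 1400
Step 3: sigma = 4.553e-01 S/cm

4.553e-01


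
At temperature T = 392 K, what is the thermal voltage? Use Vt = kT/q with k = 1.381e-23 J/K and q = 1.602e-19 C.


Step 1: kT = 1.381e-23 * 392 = 5.41352e-21 J
Step 2: Vt = kT/q = 5.41352e-21 / 1.602e-19
Step 3: Vt = 0.03379 V

0.03379


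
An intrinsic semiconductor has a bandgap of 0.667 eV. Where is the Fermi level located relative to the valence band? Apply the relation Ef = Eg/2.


Step 1: For an intrinsic semiconductor, the Fermi level sits at midgap.
Step 2: Ef = Eg / 2 = 0.667 / 2 = 0.3335 eV

0.3335


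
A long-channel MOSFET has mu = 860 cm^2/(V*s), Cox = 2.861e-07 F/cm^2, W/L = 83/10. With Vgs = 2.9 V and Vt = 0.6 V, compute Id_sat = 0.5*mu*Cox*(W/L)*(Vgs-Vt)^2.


Step 1: Overdrive voltage Vov = Vgs - Vt = 2.9 - 0.6 = 2.3 V
Step 2: W/L = 83/10 = 8.3
Step 3: Id = 0.5 * 860 * 2.861e-07 * 8.3 * 2.3^2
Step 4: Id = 5.40e-03 A

5.40e-03


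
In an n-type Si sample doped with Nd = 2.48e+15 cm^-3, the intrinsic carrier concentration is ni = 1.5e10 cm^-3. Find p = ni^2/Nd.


Step 1: Since Nd >> ni, n ≈ Nd = 2.48e+15 cm^-3
Step 2: p = ni^2 / n = (1.5e10)^2 / 2.48e+15
Step 3: p = 2.25e20 / 2.48e+15 = 9.07e+04 cm^-3

9.07e+04


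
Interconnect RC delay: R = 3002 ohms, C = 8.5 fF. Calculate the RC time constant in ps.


Step 1: tau = R * C
Step 2: tau = 3002 * 8.5 fF = 3002 * 8.5e-15 F
Step 3: tau = 2.5517e-11 s = 25.517 ps

25.517


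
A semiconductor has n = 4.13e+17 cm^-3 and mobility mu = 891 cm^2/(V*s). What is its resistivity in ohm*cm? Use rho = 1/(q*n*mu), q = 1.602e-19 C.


Step 1: sigma = q * n * mu = 1.602e-19 * 4.13e+17 * 891 = 5.89509e+01 S/cm
Step 2: rho = 1 / sigma = 1 / 5.89509e+01 = 0.01696 ohm*cm

0.01696


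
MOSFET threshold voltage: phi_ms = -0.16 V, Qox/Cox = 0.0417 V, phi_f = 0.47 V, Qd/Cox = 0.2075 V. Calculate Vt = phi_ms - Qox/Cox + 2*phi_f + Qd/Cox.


Step 1: Vt = phi_ms - Qox/Cox + 2*phi_f + Qd/Cox
Step 2: Vt = -0.16 - 0.0417 + 2*0.47 + 0.2075
Step 3: Vt = -0.16 - 0.0417 + 0.94 + 0.2075
Step 4: Vt = 0.9458 V

0.9458


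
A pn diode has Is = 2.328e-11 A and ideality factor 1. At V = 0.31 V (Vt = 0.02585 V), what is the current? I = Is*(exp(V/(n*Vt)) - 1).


Step 1: V/(n*Vt) = 0.31/(1*0.02585) = 11.9923
Step 2: exp(11.9923) = 1.6151e+05
Step 3: I = 2.328e-11 * (1.6151e+05 - 1) = 3.76e-06 A

3.76e-06


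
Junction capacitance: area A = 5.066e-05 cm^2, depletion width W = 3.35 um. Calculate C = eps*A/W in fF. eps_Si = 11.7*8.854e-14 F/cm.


Step 1: eps_Si = 11.7 * 8.854e-14 = 1.035918e-12 F/cm
Step 2: W in cm = 3.35 * 1e-4 = 3.35e-04 cm
Step 3: C = 1.035918e-12 * 5.066e-05 / 3.35e-04 = 1.566555e-13 F
Step 4: C = 156.66 fF

156.66


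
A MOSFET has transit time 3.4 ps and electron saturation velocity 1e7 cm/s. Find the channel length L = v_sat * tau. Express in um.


Step 1: tau in seconds = 3.4 ps * 1e-12 = 3.4000e-12 s
Step 2: L = v_sat * tau = 1e7 * 3.4000e-12 = 3.4000e-05 cm
Step 3: L in um = 3.4000e-05 * 1e4 = 0.34 um

0.34


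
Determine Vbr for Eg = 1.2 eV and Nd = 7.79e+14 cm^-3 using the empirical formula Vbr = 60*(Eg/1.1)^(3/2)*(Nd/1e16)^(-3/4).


Step 1: Eg/1.1 = 1.2/1.1 = 1.090909
Step 2: (Eg/1.1)^1.5 = 1.090909^1.5 = 1.139417
Step 3: (Nd/1e16)^(-0.75) = (0.0779)^(-0.75) = 6.781830
Step 4: Vbr = 60 * 1.139417 * 6.781830 = 463.6 V

463.6


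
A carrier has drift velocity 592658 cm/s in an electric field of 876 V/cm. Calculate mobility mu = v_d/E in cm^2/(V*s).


Step 1: mu = v_d / E
Step 2: mu = 592658 / 876
Step 3: mu = 676.55 cm^2/(V*s)

676.55


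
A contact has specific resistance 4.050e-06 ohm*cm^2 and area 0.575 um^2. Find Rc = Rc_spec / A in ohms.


Step 1: Convert area to cm^2: 0.575 um^2 = 5.7500e-09 cm^2
Step 2: Rc = Rc_spec / A = 4.050e-06 / 5.7500e-09
Step 3: Rc = 7.04e+02 ohms

7.04e+02


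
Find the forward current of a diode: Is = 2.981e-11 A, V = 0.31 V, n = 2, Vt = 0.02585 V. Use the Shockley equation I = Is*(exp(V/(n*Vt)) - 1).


Step 1: V/(n*Vt) = 0.31/(2*0.02585) = 5.9961
Step 2: exp(5.9961) = 4.0186e+02
Step 3: I = 2.981e-11 * (4.0186e+02 - 1) = 1.19e-08 A

1.19e-08


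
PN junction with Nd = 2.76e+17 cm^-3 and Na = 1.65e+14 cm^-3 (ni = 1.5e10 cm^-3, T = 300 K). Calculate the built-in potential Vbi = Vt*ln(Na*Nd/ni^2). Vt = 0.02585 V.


Step 1: Compute Na*Nd/ni^2 = 1.65e+14 * 2.76e+17 / (1.5e10)^2 = 2.0240e+11
Step 2: ln(2.0240e+11) = 26.0335
Step 3: Vbi = 0.02585 * 26.0335 = 0.673 V

0.673


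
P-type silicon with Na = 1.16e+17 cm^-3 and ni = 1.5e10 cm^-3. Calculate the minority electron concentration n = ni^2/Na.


Step 1: Majority hole concentration p ≈ Na = 1.16e+17 cm^-3
Step 2: n = ni^2 / Na = (1.5e10)^2 / 1.16e+17
Step 3: n = 1.94e+03 cm^-3

1.94e+03


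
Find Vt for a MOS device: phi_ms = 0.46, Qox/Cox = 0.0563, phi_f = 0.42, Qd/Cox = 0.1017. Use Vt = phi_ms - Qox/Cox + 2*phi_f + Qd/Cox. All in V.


Step 1: Vt = phi_ms - Qox/Cox + 2*phi_f + Qd/Cox
Step 2: Vt = 0.46 - 0.0563 + 2*0.42 + 0.1017
Step 3: Vt = 0.46 - 0.0563 + 0.84 + 0.1017
Step 4: Vt = 1.3454 V

1.3454


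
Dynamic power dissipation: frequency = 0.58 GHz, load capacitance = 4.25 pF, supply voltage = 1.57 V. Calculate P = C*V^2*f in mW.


Step 1: V^2 = 1.57^2 = 2.4649 V^2
Step 2: P = C*V^2*f = 4.25e-12 F * 2.4649 * 0.58e9 Hz
Step 3: P = 6.0759785e-03 W
Step 4: P = 6.076 mW

6.076


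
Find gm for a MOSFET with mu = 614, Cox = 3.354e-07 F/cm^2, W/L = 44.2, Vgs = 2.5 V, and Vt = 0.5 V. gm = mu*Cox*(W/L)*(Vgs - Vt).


Step 1: Vov = Vgs - Vt = 2.5 - 0.5 = 2.0 V
Step 2: gm = mu * Cox * (W/L) * Vov
Step 3: gm = 614 * 3.354e-07 * 44.2 * 2.0 = 1.82e-02 S

1.82e-02


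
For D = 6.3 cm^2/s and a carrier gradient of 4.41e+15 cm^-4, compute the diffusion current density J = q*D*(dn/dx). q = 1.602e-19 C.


Step 1: J = q * D * (dn/dx)
Step 2: J = 1.602e-19 * 6.3 * 4.41e+15
Step 3: J = 4.45e-03 A/cm^2

4.45e-03


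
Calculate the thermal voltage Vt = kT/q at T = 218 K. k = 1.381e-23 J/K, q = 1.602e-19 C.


Step 1: kT = 1.381e-23 * 218 = 3.01058e-21 J
Step 2: Vt = kT/q = 3.01058e-21 / 1.602e-19
Step 3: Vt = 0.01879 V

0.01879


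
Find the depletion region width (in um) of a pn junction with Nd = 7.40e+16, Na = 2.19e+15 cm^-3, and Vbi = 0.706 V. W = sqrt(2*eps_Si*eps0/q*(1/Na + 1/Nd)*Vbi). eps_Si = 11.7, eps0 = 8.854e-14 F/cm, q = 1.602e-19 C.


Step 1: 1/Na + 1/Nd = 1/2.19e+15 + 1/7.40e+16 = 4.70135e-16
Step 2: 2*eps*eps0/q = 2*11.7*8.854e-14/1.602e-19 = 1.293281e+07
Step 3: W^2 = 1.293281e+07 * 4.70135e-16 * 0.706 = 4.29260e-09
Step 4: W = sqrt(4.29260e-09) = 6.552e-05 cm = 0.6552 um

0.6552


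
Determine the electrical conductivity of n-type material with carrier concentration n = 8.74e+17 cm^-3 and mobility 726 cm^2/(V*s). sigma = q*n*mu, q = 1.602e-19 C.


Step 1: sigma = q * n * mu
Step 2: sigma = 1.602e-19 * 8.74e+17 * 726
Step 3: sigma = 1.017e+02 S/cm

1.017e+02


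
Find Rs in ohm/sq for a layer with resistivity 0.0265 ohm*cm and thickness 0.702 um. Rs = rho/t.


Step 1: Convert thickness to cm: t = 0.702 um = 7.0200e-05 cm
Step 2: Rs = rho / t = 0.0265 / 7.0200e-05
Step 3: Rs = 377.5 ohm/sq

377.5


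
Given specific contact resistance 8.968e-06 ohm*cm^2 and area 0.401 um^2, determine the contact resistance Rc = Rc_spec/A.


Step 1: Convert area to cm^2: 0.401 um^2 = 4.0100e-09 cm^2
Step 2: Rc = Rc_spec / A = 8.968e-06 / 4.0100e-09
Step 3: Rc = 2.24e+03 ohms

2.24e+03


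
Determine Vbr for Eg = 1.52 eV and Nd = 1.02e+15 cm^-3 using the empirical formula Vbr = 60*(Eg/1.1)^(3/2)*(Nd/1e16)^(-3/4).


Step 1: Eg/1.1 = 1.52/1.1 = 1.381818
Step 2: (Eg/1.1)^1.5 = 1.381818^1.5 = 1.624337
Step 3: (Nd/1e16)^(-0.75) = (0.102)^(-0.75) = 5.540512
Step 4: Vbr = 60 * 1.624337 * 5.540512 = 540.0 V

540.0


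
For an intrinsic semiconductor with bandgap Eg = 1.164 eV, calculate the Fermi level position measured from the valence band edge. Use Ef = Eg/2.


Step 1: For an intrinsic semiconductor, the Fermi level sits at midgap.
Step 2: Ef = Eg / 2 = 1.164 / 2 = 0.582 eV

0.582


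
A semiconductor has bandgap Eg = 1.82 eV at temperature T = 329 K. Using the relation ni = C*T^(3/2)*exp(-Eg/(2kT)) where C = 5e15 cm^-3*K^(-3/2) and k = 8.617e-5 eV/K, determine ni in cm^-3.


Step 1: Compute kT = 8.617e-5 * 329 = 0.02834993 eV
Step 2: Exponent = -Eg/(2kT) = -1.82/(2*0.02834993) = -32.09884
Step 3: T^(3/2) = 329^1.5 = 5967.52
Step 4: ni = 5e15 * 5967.52 * exp(-32.09884) = 3.42e+05 cm^-3

3.42e+05


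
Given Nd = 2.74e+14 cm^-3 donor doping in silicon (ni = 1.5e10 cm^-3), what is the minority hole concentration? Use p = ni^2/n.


Step 1: Since Nd >> ni, n ≈ Nd = 2.74e+14 cm^-3
Step 2: p = ni^2 / n = (1.5e10)^2 / 2.74e+14
Step 3: p = 2.25e20 / 2.74e+14 = 8.21e+05 cm^-3

8.21e+05


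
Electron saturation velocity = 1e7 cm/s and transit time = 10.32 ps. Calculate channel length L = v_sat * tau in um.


Step 1: tau in seconds = 10.32 ps * 1e-12 = 1.0320e-11 s
Step 2: L = v_sat * tau = 1e7 * 1.0320e-11 = 1.0320e-04 cm
Step 3: L in um = 1.0320e-04 * 1e4 = 1.032 um

1.032


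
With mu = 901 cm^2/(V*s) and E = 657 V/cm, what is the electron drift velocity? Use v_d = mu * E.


Step 1: v_d = mu * E
Step 2: v_d = 901 * 657 = 591957
Step 3: v_d = 5.92e+05 cm/s

5.92e+05


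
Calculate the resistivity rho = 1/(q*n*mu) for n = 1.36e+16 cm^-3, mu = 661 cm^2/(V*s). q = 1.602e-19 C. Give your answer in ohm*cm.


Step 1: sigma = q * n * mu = 1.602e-19 * 1.36e+16 * 661 = 1.44013e+00 S/cm
Step 2: rho = 1 / sigma = 1 / 1.44013e+00 = 0.6944 ohm*cm

0.6944


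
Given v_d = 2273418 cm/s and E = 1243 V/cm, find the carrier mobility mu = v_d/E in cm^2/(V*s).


Step 1: mu = v_d / E
Step 2: mu = 2273418 / 1243
Step 3: mu = 1828.98 cm^2/(V*s)

1828.98


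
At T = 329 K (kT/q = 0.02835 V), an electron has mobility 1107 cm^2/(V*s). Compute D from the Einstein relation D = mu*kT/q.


Step 1: D = mu * (kT/q)
Step 2: D = 1107 * 0.02835
Step 3: D = 31.38 cm^2/s

31.38


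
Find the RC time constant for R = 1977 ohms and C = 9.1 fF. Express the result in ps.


Step 1: tau = R * C
Step 2: tau = 1977 * 9.1 fF = 1977 * 9.1e-15 F
Step 3: tau = 1.79907e-11 s = 17.9907 ps

17.9907


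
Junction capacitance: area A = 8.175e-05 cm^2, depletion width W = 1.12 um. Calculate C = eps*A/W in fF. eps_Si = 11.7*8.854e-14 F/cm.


Step 1: eps_Si = 11.7 * 8.854e-14 = 1.035918e-12 F/cm
Step 2: W in cm = 1.12 * 1e-4 = 1.12e-04 cm
Step 3: C = 1.035918e-12 * 8.175e-05 / 1.12e-04 = 7.561276e-13 F
Step 4: C = 756.13 fF

756.13


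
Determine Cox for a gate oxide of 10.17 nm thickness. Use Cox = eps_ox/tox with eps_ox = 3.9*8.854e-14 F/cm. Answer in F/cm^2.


Step 1: eps_ox = 3.9 * 8.854e-14 = 3.45306e-13 F/cm
Step 2: tox in cm = 10.17 nm * 1e-7 = 1.0170e-06 cm
Step 3: Cox = 3.45306e-13 / 1.0170e-06 = 3.40e-07 F/cm^2

3.40e-07


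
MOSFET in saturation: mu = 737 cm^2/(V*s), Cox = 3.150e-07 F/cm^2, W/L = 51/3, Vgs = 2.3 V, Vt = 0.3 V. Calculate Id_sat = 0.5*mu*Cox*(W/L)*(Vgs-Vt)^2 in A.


Step 1: Overdrive voltage Vov = Vgs - Vt = 2.3 - 0.3 = 2.0 V
Step 2: W/L = 51/3 = 17
Step 3: Id = 0.5 * 737 * 3.150e-07 * 17 * 2.0^2
Step 4: Id = 7.89e-03 A

7.89e-03


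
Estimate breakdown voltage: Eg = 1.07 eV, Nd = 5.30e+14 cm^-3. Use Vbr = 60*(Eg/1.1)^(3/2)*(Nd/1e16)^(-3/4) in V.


Step 1: Eg/1.1 = 1.07/1.1 = 0.972727
Step 2: (Eg/1.1)^1.5 = 0.972727^1.5 = 0.959371
Step 3: (Nd/1e16)^(-0.75) = (0.053)^(-0.75) = 9.053012
Step 4: Vbr = 60 * 0.959371 * 9.053012 = 521.1 V

521.1


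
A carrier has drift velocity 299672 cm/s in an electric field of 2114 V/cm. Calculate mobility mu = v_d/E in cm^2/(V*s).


Step 1: mu = v_d / E
Step 2: mu = 299672 / 2114
Step 3: mu = 141.76 cm^2/(V*s)

141.76


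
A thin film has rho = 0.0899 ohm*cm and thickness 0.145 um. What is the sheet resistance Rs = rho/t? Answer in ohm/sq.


Step 1: Convert thickness to cm: t = 0.145 um = 1.4500e-05 cm
Step 2: Rs = rho / t = 0.0899 / 1.4500e-05
Step 3: Rs = 6200.0 ohm/sq

6200.0


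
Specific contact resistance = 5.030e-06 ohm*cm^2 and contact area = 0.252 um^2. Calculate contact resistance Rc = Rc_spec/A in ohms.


Step 1: Convert area to cm^2: 0.252 um^2 = 2.5200e-09 cm^2
Step 2: Rc = Rc_spec / A = 5.030e-06 / 2.5200e-09
Step 3: Rc = 2.00e+03 ohms

2.00e+03


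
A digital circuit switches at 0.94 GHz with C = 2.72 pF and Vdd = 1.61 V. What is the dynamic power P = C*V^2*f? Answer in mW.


Step 1: V^2 = 1.61^2 = 2.5921 V^2
Step 2: P = C*V^2*f = 2.72e-12 F * 2.5921 * 0.94e9 Hz
Step 3: P = 6.62748128e-03 W
Step 4: P = 6.627 mW

6.627


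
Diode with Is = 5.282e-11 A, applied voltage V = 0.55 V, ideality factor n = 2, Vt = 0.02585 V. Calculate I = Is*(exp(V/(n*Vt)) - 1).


Step 1: V/(n*Vt) = 0.55/(2*0.02585) = 10.6383
Step 2: exp(10.6383) = 4.1702e+04
Step 3: I = 5.282e-11 * (4.1702e+04 - 1) = 2.20e-06 A

2.20e-06


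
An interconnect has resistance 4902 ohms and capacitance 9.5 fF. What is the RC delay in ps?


Step 1: tau = R * C
Step 2: tau = 4902 * 9.5 fF = 4902 * 9.5e-15 F
Step 3: tau = 4.6569e-11 s = 46.569 ps

46.569


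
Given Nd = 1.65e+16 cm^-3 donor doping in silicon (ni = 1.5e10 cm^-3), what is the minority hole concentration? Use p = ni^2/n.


Step 1: Since Nd >> ni, n ≈ Nd = 1.65e+16 cm^-3
Step 2: p = ni^2 / n = (1.5e10)^2 / 1.65e+16
Step 3: p = 2.25e20 / 1.65e+16 = 1.36e+04 cm^-3

1.36e+04


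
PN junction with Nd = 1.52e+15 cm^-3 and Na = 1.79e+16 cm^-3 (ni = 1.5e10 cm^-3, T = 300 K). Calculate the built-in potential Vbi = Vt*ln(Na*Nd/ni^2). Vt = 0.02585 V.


Step 1: Compute Na*Nd/ni^2 = 1.79e+16 * 1.52e+15 / (1.5e10)^2 = 1.2092e+11
Step 2: ln(1.2092e+11) = 25.5184
Step 3: Vbi = 0.02585 * 25.5184 = 0.66 V

0.66


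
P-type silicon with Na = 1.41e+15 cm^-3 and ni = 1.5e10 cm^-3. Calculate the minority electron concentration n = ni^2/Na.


Step 1: Majority hole concentration p ≈ Na = 1.41e+15 cm^-3
Step 2: n = ni^2 / Na = (1.5e10)^2 / 1.41e+15
Step 3: n = 1.60e+05 cm^-3

1.60e+05


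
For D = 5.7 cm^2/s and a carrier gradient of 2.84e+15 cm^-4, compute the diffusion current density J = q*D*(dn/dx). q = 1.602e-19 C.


Step 1: J = q * D * (dn/dx)
Step 2: J = 1.602e-19 * 5.7 * 2.84e+15
Step 3: J = 2.59e-03 A/cm^2

2.59e-03


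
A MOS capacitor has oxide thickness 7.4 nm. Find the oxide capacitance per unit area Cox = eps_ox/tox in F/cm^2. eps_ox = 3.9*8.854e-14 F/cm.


Step 1: eps_ox = 3.9 * 8.854e-14 = 3.45306e-13 F/cm
Step 2: tox in cm = 7.4 nm * 1e-7 = 7.4000e-07 cm
Step 3: Cox = 3.45306e-13 / 7.4000e-07 = 4.67e-07 F/cm^2

4.67e-07


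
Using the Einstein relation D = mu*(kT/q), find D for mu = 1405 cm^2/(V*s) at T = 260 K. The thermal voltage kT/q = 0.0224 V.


Step 1: D = mu * (kT/q)
Step 2: D = 1405 * 0.0224
Step 3: D = 31.47 cm^2/s

31.47


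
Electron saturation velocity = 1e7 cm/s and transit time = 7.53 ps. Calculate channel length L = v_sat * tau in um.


Step 1: tau in seconds = 7.53 ps * 1e-12 = 7.5300e-12 s
Step 2: L = v_sat * tau = 1e7 * 7.5300e-12 = 7.5300e-05 cm
Step 3: L in um = 7.5300e-05 * 1e4 = 0.753 um

0.753


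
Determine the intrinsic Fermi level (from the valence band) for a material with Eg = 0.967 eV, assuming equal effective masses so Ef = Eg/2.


Step 1: For an intrinsic semiconductor, the Fermi level sits at midgap.
Step 2: Ef = Eg / 2 = 0.967 / 2 = 0.4835 eV

0.4835


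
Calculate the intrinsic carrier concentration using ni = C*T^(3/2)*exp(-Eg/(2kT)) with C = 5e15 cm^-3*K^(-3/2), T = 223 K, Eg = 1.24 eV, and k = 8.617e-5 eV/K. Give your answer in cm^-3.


Step 1: Compute kT = 8.617e-5 * 223 = 0.01921591 eV
Step 2: Exponent = -Eg/(2kT) = -1.24/(2*0.01921591) = -32.26493
Step 3: T^(3/2) = 223^1.5 = 3330.10
Step 4: ni = 5e15 * 3330.10 * exp(-32.26493) = 1.62e+05 cm^-3

1.62e+05


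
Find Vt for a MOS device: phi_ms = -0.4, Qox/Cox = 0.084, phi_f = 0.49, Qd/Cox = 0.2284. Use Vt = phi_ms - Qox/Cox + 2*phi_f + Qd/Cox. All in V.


Step 1: Vt = phi_ms - Qox/Cox + 2*phi_f + Qd/Cox
Step 2: Vt = -0.4 - 0.084 + 2*0.49 + 0.2284
Step 3: Vt = -0.4 - 0.084 + 0.98 + 0.2284
Step 4: Vt = 0.7244 V

0.7244


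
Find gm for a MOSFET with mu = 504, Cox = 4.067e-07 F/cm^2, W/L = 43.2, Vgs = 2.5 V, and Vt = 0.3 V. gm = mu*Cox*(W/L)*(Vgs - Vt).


Step 1: Vov = Vgs - Vt = 2.5 - 0.3 = 2.2 V
Step 2: gm = mu * Cox * (W/L) * Vov
Step 3: gm = 504 * 4.067e-07 * 43.2 * 2.2 = 1.95e-02 S

1.95e-02


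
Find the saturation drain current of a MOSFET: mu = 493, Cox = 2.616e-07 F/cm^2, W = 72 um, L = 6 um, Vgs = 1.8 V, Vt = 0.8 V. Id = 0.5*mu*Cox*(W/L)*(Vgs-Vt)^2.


Step 1: Overdrive voltage Vov = Vgs - Vt = 1.8 - 0.8 = 1.0 V
Step 2: W/L = 72/6 = 12
Step 3: Id = 0.5 * 493 * 2.616e-07 * 12 * 1.0^2
Step 4: Id = 7.74e-04 A

7.74e-04


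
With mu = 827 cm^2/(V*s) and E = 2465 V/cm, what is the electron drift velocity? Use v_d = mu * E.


Step 1: v_d = mu * E
Step 2: v_d = 827 * 2465 = 2038555
Step 3: v_d = 2.04e+06 cm/s

2.04e+06


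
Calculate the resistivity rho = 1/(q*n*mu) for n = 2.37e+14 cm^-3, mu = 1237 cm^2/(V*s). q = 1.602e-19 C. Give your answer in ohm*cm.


Step 1: sigma = q * n * mu = 1.602e-19 * 2.37e+14 * 1237 = 4.69657e-02 S/cm
Step 2: rho = 1 / sigma = 1 / 4.69657e-02 = 21.29 ohm*cm

21.29


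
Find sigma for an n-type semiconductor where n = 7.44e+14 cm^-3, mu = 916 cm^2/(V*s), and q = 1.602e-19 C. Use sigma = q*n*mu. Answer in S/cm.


Step 1: sigma = q * n * mu
Step 2: sigma = 1.602e-19 * 7.44e+14 * 916
Step 3: sigma = 1.092e-01 S/cm

1.092e-01


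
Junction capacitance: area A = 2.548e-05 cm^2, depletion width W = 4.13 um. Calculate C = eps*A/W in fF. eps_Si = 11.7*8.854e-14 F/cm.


Step 1: eps_Si = 11.7 * 8.854e-14 = 1.035918e-12 F/cm
Step 2: W in cm = 4.13 * 1e-4 = 4.13e-04 cm
Step 3: C = 1.035918e-12 * 2.548e-05 / 4.13e-04 = 6.391087e-14 F
Step 4: C = 63.91 fF

63.91


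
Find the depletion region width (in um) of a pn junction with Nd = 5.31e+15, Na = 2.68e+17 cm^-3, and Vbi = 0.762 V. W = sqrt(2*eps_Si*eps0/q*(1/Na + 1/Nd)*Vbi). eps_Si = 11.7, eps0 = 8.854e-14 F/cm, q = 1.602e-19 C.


Step 1: 1/Na + 1/Nd = 1/2.68e+17 + 1/5.31e+15 = 1.92055e-16
Step 2: 2*eps*eps0/q = 2*11.7*8.854e-14/1.602e-19 = 1.293281e+07
Step 3: W^2 = 1.293281e+07 * 1.92055e-16 * 0.762 = 1.89266e-09
Step 4: W = sqrt(1.89266e-09) = 4.350e-05 cm = 0.435 um

0.435


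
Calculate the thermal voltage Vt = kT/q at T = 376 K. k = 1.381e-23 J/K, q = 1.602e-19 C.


Step 1: kT = 1.381e-23 * 376 = 5.19256e-21 J
Step 2: Vt = kT/q = 5.19256e-21 / 1.602e-19
Step 3: Vt = 0.03241 V

0.03241


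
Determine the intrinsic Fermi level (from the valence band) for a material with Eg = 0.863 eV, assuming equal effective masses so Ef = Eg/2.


Step 1: For an intrinsic semiconductor, the Fermi level sits at midgap.
Step 2: Ef = Eg / 2 = 0.863 / 2 = 0.4315 eV

0.4315


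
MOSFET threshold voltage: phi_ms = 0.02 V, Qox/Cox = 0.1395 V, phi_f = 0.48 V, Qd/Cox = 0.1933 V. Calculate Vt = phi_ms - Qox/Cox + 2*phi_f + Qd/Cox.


Step 1: Vt = phi_ms - Qox/Cox + 2*phi_f + Qd/Cox
Step 2: Vt = 0.02 - 0.1395 + 2*0.48 + 0.1933
Step 3: Vt = 0.02 - 0.1395 + 0.96 + 0.1933
Step 4: Vt = 1.0338 V

1.0338


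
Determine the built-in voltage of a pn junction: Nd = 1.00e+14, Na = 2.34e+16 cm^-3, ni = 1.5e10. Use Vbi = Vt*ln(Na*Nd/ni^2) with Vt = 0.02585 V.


Step 1: Compute Na*Nd/ni^2 = 2.34e+16 * 1.00e+14 / (1.5e10)^2 = 1.0400e+10
Step 2: ln(1.0400e+10) = 23.0651
Step 3: Vbi = 0.02585 * 23.0651 = 0.596 V

0.596


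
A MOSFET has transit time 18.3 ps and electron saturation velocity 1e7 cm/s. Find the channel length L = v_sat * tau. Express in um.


Step 1: tau in seconds = 18.3 ps * 1e-12 = 1.8300e-11 s
Step 2: L = v_sat * tau = 1e7 * 1.8300e-11 = 1.8300e-04 cm
Step 3: L in um = 1.8300e-04 * 1e4 = 1.83 um

1.83


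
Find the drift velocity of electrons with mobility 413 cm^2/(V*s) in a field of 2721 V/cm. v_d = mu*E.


Step 1: v_d = mu * E
Step 2: v_d = 413 * 2721 = 1123773
Step 3: v_d = 1.12e+06 cm/s

1.12e+06


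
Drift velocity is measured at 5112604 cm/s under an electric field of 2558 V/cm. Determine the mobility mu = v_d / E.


Step 1: mu = v_d / E
Step 2: mu = 5112604 / 2558
Step 3: mu = 1998.67 cm^2/(V*s)

1998.67


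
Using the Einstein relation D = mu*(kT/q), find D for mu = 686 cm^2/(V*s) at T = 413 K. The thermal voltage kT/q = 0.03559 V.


Step 1: D = mu * (kT/q)
Step 2: D = 686 * 0.03559
Step 3: D = 24.41 cm^2/s

24.41


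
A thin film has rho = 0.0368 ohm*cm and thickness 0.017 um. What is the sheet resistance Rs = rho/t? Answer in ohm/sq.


Step 1: Convert thickness to cm: t = 0.017 um = 1.7000e-06 cm
Step 2: Rs = rho / t = 0.0368 / 1.7000e-06
Step 3: Rs = 21647.1 ohm/sq

21647.1


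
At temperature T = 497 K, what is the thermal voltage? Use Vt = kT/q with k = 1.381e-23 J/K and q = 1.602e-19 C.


Step 1: kT = 1.381e-23 * 497 = 6.86357e-21 J
Step 2: Vt = kT/q = 6.86357e-21 / 1.602e-19
Step 3: Vt = 0.04284 V

0.04284


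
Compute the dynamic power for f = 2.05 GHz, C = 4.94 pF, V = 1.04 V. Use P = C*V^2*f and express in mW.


Step 1: V^2 = 1.04^2 = 1.0816 V^2
Step 2: P = C*V^2*f = 4.94e-12 F * 1.0816 * 2.05e9 Hz
Step 3: P = 1.09533632e-02 W
Step 4: P = 10.953 mW

10.953


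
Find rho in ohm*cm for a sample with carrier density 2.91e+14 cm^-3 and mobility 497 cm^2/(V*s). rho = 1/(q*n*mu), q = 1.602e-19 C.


Step 1: sigma = q * n * mu = 1.602e-19 * 2.91e+14 * 497 = 2.31692e-02 S/cm
Step 2: rho = 1 / sigma = 1 / 2.31692e-02 = 43.16 ohm*cm

43.16


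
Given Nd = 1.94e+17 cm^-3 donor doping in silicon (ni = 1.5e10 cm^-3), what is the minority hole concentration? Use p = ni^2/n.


Step 1: Since Nd >> ni, n ≈ Nd = 1.94e+17 cm^-3
Step 2: p = ni^2 / n = (1.5e10)^2 / 1.94e+17
Step 3: p = 2.25e20 / 1.94e+17 = 1.16e+03 cm^-3

1.16e+03


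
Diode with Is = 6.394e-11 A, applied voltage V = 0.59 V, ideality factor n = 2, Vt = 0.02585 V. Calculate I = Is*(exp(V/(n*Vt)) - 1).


Step 1: V/(n*Vt) = 0.59/(2*0.02585) = 11.4120
Step 2: exp(11.4120) = 9.0400e+04
Step 3: I = 6.394e-11 * (9.0400e+04 - 1) = 5.78e-06 A

5.78e-06


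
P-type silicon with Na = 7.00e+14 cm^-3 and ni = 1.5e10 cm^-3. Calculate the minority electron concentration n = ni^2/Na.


Step 1: Majority hole concentration p ≈ Na = 7.00e+14 cm^-3
Step 2: n = ni^2 / Na = (1.5e10)^2 / 7.00e+14
Step 3: n = 3.21e+05 cm^-3

3.21e+05


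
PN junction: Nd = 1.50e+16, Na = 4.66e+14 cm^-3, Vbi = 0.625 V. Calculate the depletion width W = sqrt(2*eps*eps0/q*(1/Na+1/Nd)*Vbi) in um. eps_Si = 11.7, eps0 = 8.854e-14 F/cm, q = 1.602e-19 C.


Step 1: 1/Na + 1/Nd = 1/4.66e+14 + 1/1.50e+16 = 2.21259e-15
Step 2: 2*eps*eps0/q = 2*11.7*8.854e-14/1.602e-19 = 1.293281e+07
Step 3: W^2 = 1.293281e+07 * 2.21259e-15 * 0.625 = 1.78844e-08
Step 4: W = sqrt(1.78844e-08) = 1.337e-04 cm = 1.337 um

1.337


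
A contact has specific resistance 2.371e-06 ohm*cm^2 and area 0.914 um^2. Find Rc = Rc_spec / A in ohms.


Step 1: Convert area to cm^2: 0.914 um^2 = 9.1400e-09 cm^2
Step 2: Rc = Rc_spec / A = 2.371e-06 / 9.1400e-09
Step 3: Rc = 2.59e+02 ohms

2.59e+02


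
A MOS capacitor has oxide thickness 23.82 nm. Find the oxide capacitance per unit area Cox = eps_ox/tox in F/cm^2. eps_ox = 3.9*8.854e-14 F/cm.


Step 1: eps_ox = 3.9 * 8.854e-14 = 3.45306e-13 F/cm
Step 2: tox in cm = 23.82 nm * 1e-7 = 2.3820e-06 cm
Step 3: Cox = 3.45306e-13 / 2.3820e-06 = 1.45e-07 F/cm^2

1.45e-07


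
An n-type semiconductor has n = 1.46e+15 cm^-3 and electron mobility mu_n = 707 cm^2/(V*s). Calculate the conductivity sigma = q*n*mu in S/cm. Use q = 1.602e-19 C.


Step 1: sigma = q * n * mu
Step 2: sigma = 1.602e-19 * 1.46e+15 * 707
Step 3: sigma = 1.654e-01 S/cm

1.654e-01


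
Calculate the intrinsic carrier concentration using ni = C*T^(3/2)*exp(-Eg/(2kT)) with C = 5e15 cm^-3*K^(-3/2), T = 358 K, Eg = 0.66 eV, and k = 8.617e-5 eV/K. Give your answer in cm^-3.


Step 1: Compute kT = 8.617e-5 * 358 = 0.03084886 eV
Step 2: Exponent = -Eg/(2kT) = -0.66/(2*0.03084886) = -10.69732
Step 3: T^(3/2) = 358^1.5 = 6773.68
Step 4: ni = 5e15 * 6773.68 * exp(-10.69732) = 7.66e+14 cm^-3

7.66e+14


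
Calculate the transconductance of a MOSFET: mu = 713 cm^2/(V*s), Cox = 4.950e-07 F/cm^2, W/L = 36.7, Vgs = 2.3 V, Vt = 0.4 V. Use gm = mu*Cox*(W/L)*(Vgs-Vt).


Step 1: Vov = Vgs - Vt = 2.3 - 0.4 = 1.9 V
Step 2: gm = mu * Cox * (W/L) * Vov
Step 3: gm = 713 * 4.950e-07 * 36.7 * 1.9 = 2.46e-02 S

2.46e-02


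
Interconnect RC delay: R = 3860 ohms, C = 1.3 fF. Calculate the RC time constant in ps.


Step 1: tau = R * C
Step 2: tau = 3860 * 1.3 fF = 3860 * 1.3e-15 F
Step 3: tau = 5.018e-12 s = 5.018 ps

5.018


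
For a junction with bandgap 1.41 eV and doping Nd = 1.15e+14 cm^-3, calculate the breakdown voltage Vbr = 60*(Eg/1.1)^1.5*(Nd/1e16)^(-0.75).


Step 1: Eg/1.1 = 1.41/1.1 = 1.281818
Step 2: (Eg/1.1)^1.5 = 1.281818^1.5 = 1.451241
Step 3: (Nd/1e16)^(-0.75) = (0.0115)^(-0.75) = 28.475845
Step 4: Vbr = 60 * 1.451241 * 28.475845 = 2479.5 V

2479.5


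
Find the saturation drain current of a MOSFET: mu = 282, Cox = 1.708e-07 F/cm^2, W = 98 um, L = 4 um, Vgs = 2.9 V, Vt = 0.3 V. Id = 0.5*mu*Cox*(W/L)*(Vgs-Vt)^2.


Step 1: Overdrive voltage Vov = Vgs - Vt = 2.9 - 0.3 = 2.6 V
Step 2: W/L = 98/4 = 24.5
Step 3: Id = 0.5 * 282 * 1.708e-07 * 24.5 * 2.6^2
Step 4: Id = 3.99e-03 A

3.99e-03


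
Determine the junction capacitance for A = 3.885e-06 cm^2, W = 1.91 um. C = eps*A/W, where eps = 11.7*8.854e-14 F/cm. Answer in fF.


Step 1: eps_Si = 11.7 * 8.854e-14 = 1.035918e-12 F/cm
Step 2: W in cm = 1.91 * 1e-4 = 1.91e-04 cm
Step 3: C = 1.035918e-12 * 3.885e-06 / 1.91e-04 = 2.107090e-14 F
Step 4: C = 21.07 fF

21.07


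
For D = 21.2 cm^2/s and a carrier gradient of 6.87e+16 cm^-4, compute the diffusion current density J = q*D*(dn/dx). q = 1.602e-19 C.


Step 1: J = q * D * (dn/dx)
Step 2: J = 1.602e-19 * 21.2 * 6.87e+16
Step 3: J = 2.33e-01 A/cm^2

2.33e-01


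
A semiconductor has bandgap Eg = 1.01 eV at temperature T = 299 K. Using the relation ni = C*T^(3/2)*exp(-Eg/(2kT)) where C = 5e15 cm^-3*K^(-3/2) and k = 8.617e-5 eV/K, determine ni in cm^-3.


Step 1: Compute kT = 8.617e-5 * 299 = 0.02576483 eV
Step 2: Exponent = -Eg/(2kT) = -1.01/(2*0.02576483) = -19.60036
Step 3: T^(3/2) = 299^1.5 = 5170.19
Step 4: ni = 5e15 * 5170.19 * exp(-19.60036) = 7.95e+10 cm^-3

7.95e+10


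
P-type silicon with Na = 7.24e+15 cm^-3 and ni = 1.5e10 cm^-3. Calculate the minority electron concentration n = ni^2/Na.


Step 1: Majority hole concentration p ≈ Na = 7.24e+15 cm^-3
Step 2: n = ni^2 / Na = (1.5e10)^2 / 7.24e+15
Step 3: n = 3.11e+04 cm^-3

3.11e+04
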